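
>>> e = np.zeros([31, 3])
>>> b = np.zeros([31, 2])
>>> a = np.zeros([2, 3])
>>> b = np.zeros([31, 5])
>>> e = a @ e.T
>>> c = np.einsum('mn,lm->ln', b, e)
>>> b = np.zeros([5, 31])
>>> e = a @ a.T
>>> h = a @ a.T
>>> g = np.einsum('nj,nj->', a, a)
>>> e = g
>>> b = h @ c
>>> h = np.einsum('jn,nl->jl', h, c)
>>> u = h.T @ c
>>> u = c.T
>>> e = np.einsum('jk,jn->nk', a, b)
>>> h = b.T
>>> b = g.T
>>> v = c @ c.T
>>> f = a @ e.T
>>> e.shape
(5, 3)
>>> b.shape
()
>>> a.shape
(2, 3)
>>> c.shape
(2, 5)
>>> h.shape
(5, 2)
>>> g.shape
()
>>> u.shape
(5, 2)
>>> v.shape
(2, 2)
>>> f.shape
(2, 5)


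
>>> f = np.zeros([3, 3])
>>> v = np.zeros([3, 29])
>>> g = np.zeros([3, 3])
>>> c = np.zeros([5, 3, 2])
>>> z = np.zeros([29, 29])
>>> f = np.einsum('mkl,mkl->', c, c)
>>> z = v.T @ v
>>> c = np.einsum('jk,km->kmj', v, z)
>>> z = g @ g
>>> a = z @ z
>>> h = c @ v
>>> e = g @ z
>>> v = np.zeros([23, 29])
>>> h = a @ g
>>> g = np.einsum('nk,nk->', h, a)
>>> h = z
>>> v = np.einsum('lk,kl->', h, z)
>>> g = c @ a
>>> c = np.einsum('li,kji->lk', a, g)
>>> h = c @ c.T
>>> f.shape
()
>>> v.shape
()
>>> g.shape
(29, 29, 3)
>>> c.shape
(3, 29)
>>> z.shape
(3, 3)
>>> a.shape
(3, 3)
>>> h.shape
(3, 3)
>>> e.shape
(3, 3)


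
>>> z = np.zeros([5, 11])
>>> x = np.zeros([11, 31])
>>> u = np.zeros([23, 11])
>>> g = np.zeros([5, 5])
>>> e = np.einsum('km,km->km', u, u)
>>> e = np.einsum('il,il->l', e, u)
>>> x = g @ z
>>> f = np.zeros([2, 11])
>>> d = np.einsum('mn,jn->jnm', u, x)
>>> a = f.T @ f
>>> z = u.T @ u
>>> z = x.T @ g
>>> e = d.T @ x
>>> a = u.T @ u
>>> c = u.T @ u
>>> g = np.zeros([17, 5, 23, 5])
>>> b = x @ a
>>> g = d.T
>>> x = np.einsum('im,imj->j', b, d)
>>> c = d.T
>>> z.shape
(11, 5)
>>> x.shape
(23,)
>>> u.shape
(23, 11)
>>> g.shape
(23, 11, 5)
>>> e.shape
(23, 11, 11)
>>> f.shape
(2, 11)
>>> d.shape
(5, 11, 23)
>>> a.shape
(11, 11)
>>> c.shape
(23, 11, 5)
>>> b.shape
(5, 11)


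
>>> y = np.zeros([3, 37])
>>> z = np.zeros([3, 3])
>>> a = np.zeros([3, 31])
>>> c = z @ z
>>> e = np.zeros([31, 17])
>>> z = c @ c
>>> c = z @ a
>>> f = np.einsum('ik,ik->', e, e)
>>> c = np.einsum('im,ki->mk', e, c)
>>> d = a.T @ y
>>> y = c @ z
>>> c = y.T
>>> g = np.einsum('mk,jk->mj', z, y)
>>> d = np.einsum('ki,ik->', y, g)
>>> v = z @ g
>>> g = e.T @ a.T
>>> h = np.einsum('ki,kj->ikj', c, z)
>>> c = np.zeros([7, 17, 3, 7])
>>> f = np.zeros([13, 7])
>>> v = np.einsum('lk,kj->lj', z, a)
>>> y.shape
(17, 3)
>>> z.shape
(3, 3)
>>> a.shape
(3, 31)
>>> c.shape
(7, 17, 3, 7)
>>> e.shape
(31, 17)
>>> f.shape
(13, 7)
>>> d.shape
()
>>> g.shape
(17, 3)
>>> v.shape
(3, 31)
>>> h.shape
(17, 3, 3)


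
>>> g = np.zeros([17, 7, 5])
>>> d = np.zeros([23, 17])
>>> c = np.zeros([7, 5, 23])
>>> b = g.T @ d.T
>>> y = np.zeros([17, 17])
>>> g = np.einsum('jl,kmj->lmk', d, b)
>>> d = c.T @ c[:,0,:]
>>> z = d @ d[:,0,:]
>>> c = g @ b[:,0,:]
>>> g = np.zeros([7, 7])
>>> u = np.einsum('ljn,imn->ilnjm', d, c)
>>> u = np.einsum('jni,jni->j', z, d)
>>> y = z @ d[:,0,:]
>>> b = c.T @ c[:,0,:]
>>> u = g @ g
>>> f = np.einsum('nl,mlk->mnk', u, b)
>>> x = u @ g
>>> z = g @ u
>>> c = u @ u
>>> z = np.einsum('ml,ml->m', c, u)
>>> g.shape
(7, 7)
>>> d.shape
(23, 5, 23)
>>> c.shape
(7, 7)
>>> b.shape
(23, 7, 23)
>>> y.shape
(23, 5, 23)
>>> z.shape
(7,)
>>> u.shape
(7, 7)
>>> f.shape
(23, 7, 23)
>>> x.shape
(7, 7)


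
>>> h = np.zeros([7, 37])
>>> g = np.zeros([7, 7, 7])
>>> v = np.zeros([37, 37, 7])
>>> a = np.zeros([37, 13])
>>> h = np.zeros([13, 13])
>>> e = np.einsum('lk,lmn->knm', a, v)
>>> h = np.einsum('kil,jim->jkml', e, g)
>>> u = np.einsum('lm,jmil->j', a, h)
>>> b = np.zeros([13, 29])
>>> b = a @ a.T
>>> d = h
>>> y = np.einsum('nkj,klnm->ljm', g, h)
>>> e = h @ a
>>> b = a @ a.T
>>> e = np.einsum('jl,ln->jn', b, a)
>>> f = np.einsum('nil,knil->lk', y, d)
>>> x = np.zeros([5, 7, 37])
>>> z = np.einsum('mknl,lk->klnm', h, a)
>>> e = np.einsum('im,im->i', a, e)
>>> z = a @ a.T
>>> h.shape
(7, 13, 7, 37)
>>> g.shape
(7, 7, 7)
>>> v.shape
(37, 37, 7)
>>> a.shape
(37, 13)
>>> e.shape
(37,)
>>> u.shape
(7,)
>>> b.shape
(37, 37)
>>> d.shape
(7, 13, 7, 37)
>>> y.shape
(13, 7, 37)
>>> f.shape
(37, 7)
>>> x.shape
(5, 7, 37)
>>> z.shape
(37, 37)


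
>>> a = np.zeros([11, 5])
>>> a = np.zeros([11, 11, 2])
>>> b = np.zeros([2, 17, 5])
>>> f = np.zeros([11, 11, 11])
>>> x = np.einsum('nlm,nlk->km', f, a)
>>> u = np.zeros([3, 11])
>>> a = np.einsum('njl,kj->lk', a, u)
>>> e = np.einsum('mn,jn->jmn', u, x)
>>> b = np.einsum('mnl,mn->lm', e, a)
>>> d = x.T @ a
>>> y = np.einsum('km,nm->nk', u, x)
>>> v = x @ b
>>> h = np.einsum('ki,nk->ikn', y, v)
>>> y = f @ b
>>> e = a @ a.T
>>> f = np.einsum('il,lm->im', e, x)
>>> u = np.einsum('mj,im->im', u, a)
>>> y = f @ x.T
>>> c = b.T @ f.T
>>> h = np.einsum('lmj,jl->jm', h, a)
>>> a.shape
(2, 3)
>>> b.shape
(11, 2)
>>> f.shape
(2, 11)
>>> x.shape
(2, 11)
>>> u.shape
(2, 3)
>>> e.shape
(2, 2)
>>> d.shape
(11, 3)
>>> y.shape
(2, 2)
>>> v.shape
(2, 2)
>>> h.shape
(2, 2)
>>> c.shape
(2, 2)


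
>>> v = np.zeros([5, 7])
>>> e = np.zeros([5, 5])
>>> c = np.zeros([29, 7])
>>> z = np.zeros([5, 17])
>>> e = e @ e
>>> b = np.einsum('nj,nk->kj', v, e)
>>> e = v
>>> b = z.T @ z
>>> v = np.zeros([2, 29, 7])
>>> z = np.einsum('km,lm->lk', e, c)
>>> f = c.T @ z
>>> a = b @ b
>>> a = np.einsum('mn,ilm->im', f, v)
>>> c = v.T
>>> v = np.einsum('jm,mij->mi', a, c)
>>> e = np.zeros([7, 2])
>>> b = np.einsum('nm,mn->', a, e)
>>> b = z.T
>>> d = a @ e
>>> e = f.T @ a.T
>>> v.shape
(7, 29)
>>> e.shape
(5, 2)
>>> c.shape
(7, 29, 2)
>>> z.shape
(29, 5)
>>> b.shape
(5, 29)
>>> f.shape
(7, 5)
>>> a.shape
(2, 7)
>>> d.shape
(2, 2)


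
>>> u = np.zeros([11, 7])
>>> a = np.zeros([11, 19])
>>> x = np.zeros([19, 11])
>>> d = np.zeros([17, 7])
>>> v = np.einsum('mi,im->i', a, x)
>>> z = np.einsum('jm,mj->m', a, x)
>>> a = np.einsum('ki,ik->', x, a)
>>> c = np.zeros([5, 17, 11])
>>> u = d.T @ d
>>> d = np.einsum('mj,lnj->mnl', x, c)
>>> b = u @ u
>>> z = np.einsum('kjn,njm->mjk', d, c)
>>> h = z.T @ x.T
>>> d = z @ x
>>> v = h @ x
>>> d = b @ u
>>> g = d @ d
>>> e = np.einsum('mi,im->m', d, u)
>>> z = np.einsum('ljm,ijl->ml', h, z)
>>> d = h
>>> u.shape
(7, 7)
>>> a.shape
()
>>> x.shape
(19, 11)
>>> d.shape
(19, 17, 19)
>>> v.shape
(19, 17, 11)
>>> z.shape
(19, 19)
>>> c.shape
(5, 17, 11)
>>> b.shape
(7, 7)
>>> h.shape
(19, 17, 19)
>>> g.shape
(7, 7)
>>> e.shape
(7,)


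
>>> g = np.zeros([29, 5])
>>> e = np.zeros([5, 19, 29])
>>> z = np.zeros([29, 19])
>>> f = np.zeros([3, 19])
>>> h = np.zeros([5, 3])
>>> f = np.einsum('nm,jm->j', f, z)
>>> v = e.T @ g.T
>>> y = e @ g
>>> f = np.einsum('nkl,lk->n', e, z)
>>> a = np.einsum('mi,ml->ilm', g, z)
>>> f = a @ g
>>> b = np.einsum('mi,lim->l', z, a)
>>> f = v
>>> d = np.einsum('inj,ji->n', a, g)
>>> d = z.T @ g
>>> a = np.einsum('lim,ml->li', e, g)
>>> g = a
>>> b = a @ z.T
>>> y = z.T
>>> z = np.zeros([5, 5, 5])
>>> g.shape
(5, 19)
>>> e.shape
(5, 19, 29)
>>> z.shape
(5, 5, 5)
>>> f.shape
(29, 19, 29)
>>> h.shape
(5, 3)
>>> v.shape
(29, 19, 29)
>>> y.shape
(19, 29)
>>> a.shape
(5, 19)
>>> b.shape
(5, 29)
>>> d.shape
(19, 5)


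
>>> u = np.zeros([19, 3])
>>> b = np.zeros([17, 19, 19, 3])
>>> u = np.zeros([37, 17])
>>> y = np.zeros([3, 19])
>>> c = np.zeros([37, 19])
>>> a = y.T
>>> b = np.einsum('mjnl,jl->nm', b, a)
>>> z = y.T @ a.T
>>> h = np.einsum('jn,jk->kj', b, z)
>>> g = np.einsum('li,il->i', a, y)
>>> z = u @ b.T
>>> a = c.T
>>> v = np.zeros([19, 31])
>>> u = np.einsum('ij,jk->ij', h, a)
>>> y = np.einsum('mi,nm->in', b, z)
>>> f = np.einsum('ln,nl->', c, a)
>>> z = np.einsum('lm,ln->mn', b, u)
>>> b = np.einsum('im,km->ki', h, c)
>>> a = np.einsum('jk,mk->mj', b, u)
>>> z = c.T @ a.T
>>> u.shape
(19, 19)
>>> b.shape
(37, 19)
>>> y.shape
(17, 37)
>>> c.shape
(37, 19)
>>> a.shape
(19, 37)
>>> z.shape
(19, 19)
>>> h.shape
(19, 19)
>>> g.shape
(3,)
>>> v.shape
(19, 31)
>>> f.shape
()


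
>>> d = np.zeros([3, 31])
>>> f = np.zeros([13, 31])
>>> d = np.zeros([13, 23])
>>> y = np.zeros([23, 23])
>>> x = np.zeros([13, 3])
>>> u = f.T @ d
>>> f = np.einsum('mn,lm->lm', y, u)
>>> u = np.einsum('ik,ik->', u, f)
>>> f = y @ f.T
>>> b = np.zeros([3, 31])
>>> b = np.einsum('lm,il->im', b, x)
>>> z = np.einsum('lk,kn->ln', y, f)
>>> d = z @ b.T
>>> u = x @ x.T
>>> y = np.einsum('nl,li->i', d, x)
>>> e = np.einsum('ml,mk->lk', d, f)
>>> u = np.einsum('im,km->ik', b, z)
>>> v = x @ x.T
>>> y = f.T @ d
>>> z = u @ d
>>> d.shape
(23, 13)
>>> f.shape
(23, 31)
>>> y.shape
(31, 13)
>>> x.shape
(13, 3)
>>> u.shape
(13, 23)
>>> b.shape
(13, 31)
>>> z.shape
(13, 13)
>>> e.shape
(13, 31)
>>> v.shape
(13, 13)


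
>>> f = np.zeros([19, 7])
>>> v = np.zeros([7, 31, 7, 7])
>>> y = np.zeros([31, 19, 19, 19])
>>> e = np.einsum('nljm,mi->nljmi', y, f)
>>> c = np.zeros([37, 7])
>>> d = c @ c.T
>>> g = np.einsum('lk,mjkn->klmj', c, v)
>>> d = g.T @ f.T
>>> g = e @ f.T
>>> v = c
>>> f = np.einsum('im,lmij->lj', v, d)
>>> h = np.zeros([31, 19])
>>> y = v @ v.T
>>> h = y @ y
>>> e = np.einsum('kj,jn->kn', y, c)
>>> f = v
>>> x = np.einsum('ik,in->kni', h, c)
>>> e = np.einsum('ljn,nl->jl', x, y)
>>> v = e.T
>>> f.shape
(37, 7)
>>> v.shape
(37, 7)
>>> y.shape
(37, 37)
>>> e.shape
(7, 37)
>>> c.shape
(37, 7)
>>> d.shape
(31, 7, 37, 19)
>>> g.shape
(31, 19, 19, 19, 19)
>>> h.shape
(37, 37)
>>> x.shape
(37, 7, 37)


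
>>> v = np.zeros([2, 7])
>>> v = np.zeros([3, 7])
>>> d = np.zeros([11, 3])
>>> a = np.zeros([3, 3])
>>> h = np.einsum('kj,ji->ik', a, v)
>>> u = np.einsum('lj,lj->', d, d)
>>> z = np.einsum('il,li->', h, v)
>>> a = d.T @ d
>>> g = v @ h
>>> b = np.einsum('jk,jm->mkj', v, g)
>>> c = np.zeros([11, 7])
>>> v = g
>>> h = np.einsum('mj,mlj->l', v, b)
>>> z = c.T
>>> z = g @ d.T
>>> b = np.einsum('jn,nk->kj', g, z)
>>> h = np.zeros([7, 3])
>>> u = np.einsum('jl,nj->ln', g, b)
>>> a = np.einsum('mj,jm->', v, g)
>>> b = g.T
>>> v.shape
(3, 3)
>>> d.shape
(11, 3)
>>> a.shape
()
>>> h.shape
(7, 3)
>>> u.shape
(3, 11)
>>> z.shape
(3, 11)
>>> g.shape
(3, 3)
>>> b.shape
(3, 3)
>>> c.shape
(11, 7)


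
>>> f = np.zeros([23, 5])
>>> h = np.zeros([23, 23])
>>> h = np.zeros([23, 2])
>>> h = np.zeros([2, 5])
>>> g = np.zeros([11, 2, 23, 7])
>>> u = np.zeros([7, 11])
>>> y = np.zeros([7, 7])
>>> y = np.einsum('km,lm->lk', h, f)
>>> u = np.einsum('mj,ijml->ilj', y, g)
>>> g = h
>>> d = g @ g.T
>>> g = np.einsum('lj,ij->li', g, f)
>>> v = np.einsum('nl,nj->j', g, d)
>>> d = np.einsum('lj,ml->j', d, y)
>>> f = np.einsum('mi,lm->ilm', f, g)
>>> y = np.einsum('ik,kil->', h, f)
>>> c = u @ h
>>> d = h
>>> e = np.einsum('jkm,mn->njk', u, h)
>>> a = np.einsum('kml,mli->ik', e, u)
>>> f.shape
(5, 2, 23)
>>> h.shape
(2, 5)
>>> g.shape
(2, 23)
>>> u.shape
(11, 7, 2)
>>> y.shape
()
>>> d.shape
(2, 5)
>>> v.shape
(2,)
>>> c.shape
(11, 7, 5)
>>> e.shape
(5, 11, 7)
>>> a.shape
(2, 5)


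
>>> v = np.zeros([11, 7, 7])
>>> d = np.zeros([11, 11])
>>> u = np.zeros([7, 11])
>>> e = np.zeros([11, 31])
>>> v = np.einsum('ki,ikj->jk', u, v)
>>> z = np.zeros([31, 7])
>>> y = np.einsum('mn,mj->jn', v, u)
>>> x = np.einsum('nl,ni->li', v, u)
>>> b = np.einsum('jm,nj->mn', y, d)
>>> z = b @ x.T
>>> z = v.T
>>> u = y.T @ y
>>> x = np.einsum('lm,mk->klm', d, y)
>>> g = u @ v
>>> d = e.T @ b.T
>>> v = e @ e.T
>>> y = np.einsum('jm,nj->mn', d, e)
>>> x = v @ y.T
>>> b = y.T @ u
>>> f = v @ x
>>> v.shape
(11, 11)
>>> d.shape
(31, 7)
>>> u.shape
(7, 7)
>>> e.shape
(11, 31)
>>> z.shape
(7, 7)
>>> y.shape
(7, 11)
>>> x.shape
(11, 7)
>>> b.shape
(11, 7)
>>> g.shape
(7, 7)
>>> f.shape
(11, 7)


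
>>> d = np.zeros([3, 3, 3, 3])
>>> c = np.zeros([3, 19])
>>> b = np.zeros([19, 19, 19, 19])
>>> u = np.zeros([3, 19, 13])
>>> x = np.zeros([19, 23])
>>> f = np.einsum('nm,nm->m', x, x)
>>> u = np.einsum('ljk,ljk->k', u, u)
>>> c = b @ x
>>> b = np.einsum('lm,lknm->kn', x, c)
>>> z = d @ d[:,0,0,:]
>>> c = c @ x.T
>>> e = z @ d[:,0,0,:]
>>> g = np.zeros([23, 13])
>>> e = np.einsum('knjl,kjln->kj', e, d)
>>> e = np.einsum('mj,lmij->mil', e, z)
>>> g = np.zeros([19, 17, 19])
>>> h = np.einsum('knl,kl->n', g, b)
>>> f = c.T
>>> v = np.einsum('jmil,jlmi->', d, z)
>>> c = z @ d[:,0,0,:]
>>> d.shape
(3, 3, 3, 3)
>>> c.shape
(3, 3, 3, 3)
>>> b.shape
(19, 19)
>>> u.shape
(13,)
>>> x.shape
(19, 23)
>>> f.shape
(19, 19, 19, 19)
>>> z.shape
(3, 3, 3, 3)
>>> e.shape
(3, 3, 3)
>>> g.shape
(19, 17, 19)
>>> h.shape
(17,)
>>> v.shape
()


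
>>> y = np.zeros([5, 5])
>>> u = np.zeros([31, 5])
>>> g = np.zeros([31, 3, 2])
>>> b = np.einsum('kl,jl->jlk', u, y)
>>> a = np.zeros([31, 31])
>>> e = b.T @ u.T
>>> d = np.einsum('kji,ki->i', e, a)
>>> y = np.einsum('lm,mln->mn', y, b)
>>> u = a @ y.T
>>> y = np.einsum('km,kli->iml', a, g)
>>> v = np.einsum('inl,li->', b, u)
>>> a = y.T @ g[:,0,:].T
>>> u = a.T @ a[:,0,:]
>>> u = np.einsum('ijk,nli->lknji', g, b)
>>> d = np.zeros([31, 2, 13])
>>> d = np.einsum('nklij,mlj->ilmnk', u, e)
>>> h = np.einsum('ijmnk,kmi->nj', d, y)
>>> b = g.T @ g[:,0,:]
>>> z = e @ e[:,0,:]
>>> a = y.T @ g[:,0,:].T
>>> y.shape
(2, 31, 3)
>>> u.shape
(5, 2, 5, 3, 31)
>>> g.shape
(31, 3, 2)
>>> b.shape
(2, 3, 2)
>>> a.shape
(3, 31, 31)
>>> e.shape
(31, 5, 31)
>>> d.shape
(3, 5, 31, 5, 2)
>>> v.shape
()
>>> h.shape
(5, 5)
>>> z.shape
(31, 5, 31)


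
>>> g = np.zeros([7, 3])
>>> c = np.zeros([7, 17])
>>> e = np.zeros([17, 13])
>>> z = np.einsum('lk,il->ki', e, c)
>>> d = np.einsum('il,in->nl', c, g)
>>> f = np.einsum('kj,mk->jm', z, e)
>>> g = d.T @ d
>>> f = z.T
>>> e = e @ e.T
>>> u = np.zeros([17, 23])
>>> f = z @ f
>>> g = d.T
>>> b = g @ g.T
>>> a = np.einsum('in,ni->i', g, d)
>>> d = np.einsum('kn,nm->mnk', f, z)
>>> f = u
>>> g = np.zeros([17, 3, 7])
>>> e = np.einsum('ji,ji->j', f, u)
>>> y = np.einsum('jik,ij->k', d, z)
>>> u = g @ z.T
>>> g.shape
(17, 3, 7)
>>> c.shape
(7, 17)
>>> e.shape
(17,)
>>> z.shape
(13, 7)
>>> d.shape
(7, 13, 13)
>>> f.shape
(17, 23)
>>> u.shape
(17, 3, 13)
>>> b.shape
(17, 17)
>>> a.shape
(17,)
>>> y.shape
(13,)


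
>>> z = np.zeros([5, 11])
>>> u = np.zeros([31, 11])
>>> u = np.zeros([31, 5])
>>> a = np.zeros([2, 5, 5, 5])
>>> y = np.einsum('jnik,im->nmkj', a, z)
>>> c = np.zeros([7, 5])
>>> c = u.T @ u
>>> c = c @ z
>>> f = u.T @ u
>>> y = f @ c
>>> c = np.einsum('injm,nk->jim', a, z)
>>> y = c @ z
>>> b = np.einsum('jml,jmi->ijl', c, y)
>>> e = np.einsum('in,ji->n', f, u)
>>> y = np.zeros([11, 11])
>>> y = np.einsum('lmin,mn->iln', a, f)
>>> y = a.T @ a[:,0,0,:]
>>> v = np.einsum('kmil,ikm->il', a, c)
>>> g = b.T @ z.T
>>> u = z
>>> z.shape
(5, 11)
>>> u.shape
(5, 11)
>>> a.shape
(2, 5, 5, 5)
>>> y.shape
(5, 5, 5, 5)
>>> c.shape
(5, 2, 5)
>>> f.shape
(5, 5)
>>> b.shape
(11, 5, 5)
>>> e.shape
(5,)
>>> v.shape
(5, 5)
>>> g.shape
(5, 5, 5)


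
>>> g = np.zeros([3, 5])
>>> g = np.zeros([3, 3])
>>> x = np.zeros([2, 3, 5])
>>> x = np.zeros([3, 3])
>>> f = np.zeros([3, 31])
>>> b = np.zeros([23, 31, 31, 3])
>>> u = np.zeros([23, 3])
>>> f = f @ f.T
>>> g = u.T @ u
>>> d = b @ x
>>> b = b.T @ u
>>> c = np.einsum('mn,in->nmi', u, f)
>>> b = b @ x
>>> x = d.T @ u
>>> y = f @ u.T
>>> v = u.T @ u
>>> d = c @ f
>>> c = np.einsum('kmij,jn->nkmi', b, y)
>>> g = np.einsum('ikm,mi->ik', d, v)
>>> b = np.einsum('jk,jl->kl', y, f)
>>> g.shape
(3, 23)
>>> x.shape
(3, 31, 31, 3)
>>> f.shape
(3, 3)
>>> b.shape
(23, 3)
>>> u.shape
(23, 3)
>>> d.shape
(3, 23, 3)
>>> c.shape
(23, 3, 31, 31)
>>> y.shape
(3, 23)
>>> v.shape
(3, 3)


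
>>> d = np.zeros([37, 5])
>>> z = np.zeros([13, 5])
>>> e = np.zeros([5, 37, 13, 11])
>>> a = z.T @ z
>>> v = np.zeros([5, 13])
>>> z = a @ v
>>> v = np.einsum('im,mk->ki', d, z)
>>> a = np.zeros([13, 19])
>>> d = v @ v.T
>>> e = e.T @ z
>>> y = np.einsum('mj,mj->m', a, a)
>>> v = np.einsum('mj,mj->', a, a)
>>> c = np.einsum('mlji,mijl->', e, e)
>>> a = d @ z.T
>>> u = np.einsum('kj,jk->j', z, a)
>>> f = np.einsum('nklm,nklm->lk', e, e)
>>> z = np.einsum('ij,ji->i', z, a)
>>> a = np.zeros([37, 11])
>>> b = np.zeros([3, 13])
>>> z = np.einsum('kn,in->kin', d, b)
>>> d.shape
(13, 13)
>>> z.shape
(13, 3, 13)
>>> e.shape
(11, 13, 37, 13)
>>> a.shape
(37, 11)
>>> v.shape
()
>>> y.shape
(13,)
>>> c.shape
()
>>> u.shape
(13,)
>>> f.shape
(37, 13)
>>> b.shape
(3, 13)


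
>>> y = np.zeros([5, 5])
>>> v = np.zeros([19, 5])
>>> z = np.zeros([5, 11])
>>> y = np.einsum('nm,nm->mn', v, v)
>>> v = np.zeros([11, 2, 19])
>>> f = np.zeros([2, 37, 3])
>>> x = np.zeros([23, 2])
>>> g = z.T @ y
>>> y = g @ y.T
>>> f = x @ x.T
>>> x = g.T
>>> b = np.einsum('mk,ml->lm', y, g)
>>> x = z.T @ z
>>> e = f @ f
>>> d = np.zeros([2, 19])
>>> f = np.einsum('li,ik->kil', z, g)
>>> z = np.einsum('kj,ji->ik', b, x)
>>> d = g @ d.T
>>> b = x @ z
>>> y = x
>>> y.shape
(11, 11)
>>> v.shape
(11, 2, 19)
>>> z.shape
(11, 19)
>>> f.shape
(19, 11, 5)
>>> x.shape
(11, 11)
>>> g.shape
(11, 19)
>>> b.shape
(11, 19)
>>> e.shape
(23, 23)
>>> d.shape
(11, 2)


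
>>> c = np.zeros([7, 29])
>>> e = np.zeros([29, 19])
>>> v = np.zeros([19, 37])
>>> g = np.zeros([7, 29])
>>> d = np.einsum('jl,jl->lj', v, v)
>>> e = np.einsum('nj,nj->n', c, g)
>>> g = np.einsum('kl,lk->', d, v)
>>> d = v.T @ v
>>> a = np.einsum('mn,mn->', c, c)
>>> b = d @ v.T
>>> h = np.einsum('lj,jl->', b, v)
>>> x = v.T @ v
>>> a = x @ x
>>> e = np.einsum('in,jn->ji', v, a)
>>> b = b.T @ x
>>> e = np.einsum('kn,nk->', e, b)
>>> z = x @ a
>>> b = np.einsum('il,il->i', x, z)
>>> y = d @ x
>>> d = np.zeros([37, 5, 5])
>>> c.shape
(7, 29)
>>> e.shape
()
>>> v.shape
(19, 37)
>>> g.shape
()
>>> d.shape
(37, 5, 5)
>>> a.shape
(37, 37)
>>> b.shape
(37,)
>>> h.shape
()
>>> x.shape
(37, 37)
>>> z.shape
(37, 37)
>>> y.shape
(37, 37)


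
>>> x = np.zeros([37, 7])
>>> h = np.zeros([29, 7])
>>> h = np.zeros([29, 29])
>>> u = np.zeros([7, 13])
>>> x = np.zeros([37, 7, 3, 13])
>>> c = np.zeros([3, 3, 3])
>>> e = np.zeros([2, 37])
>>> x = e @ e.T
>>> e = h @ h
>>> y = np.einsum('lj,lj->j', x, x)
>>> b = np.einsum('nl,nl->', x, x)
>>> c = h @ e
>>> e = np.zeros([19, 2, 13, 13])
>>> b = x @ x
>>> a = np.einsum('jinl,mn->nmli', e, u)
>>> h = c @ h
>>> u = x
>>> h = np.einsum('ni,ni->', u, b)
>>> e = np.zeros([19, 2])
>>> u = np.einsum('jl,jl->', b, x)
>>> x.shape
(2, 2)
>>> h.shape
()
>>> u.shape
()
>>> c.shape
(29, 29)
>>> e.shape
(19, 2)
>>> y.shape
(2,)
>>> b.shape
(2, 2)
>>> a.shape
(13, 7, 13, 2)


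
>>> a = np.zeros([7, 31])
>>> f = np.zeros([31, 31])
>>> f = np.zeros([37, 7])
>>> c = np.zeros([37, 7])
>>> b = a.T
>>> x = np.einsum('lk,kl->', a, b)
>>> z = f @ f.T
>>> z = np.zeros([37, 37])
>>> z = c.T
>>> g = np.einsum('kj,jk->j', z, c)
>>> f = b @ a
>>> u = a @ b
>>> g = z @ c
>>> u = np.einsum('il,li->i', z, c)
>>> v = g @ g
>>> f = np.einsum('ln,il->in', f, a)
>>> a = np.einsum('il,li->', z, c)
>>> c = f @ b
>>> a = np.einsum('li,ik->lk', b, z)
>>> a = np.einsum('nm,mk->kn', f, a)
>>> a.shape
(37, 7)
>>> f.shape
(7, 31)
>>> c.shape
(7, 7)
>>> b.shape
(31, 7)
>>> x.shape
()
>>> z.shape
(7, 37)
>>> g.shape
(7, 7)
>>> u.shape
(7,)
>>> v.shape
(7, 7)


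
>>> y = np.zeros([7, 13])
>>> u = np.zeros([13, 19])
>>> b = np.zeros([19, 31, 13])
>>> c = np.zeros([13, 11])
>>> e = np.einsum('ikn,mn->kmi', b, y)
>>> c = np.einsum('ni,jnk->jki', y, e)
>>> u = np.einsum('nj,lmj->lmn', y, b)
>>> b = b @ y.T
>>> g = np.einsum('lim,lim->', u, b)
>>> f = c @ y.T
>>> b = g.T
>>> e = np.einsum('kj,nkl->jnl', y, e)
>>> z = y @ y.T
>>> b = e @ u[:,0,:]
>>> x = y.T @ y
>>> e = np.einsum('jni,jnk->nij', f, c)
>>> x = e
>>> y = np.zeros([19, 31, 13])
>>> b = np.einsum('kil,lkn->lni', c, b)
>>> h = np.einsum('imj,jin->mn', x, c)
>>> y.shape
(19, 31, 13)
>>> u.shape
(19, 31, 7)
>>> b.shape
(13, 7, 19)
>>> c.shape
(31, 19, 13)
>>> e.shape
(19, 7, 31)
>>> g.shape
()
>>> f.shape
(31, 19, 7)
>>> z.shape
(7, 7)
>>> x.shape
(19, 7, 31)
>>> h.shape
(7, 13)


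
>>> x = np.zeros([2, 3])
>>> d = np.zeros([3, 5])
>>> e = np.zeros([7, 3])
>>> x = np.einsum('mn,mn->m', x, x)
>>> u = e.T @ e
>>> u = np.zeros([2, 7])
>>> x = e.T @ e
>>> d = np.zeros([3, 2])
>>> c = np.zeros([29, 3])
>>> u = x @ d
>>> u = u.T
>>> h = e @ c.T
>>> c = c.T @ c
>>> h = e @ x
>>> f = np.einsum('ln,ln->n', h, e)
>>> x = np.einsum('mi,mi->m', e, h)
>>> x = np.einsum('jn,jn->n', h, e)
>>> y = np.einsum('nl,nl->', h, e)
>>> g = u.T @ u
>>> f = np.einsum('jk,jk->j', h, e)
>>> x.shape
(3,)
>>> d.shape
(3, 2)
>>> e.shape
(7, 3)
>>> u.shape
(2, 3)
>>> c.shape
(3, 3)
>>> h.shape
(7, 3)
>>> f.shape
(7,)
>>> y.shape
()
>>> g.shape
(3, 3)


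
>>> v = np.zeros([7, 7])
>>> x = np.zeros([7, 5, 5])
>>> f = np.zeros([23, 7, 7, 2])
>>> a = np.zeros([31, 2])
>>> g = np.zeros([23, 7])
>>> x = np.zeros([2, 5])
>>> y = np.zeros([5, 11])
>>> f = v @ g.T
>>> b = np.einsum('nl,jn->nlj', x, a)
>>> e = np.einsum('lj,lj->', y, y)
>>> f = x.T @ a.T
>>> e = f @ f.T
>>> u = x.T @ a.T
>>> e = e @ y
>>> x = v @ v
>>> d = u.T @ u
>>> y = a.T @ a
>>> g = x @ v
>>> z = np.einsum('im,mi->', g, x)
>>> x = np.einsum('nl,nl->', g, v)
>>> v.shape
(7, 7)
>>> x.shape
()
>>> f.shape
(5, 31)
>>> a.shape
(31, 2)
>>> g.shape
(7, 7)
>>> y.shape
(2, 2)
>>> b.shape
(2, 5, 31)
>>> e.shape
(5, 11)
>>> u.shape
(5, 31)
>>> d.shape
(31, 31)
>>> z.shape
()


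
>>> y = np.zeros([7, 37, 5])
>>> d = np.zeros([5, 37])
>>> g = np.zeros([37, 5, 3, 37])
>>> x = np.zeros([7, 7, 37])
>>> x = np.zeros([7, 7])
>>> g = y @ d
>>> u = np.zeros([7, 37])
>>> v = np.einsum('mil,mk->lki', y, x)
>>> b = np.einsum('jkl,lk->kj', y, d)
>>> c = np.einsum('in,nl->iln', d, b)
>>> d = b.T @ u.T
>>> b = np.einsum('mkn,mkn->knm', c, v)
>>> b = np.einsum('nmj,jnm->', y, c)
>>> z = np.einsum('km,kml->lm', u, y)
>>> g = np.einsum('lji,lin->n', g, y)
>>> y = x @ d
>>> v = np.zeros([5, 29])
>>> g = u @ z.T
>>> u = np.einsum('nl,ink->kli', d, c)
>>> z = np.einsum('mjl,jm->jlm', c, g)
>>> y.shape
(7, 7)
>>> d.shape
(7, 7)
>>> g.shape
(7, 5)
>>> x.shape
(7, 7)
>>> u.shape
(37, 7, 5)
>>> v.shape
(5, 29)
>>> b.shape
()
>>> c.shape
(5, 7, 37)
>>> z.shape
(7, 37, 5)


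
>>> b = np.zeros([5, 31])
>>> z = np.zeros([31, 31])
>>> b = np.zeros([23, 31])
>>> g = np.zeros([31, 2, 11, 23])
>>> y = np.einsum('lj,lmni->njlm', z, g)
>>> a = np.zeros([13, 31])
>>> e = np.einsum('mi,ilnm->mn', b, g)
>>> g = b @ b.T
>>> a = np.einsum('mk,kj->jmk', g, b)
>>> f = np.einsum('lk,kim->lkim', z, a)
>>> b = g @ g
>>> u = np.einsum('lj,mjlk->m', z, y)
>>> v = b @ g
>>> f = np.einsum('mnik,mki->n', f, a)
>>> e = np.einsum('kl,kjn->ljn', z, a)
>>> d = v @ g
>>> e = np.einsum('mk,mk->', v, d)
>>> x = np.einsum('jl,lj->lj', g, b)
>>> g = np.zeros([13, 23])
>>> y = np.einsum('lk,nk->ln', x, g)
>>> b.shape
(23, 23)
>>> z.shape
(31, 31)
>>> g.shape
(13, 23)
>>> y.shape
(23, 13)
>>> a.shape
(31, 23, 23)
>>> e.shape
()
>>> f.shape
(31,)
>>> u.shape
(11,)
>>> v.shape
(23, 23)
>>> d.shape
(23, 23)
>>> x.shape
(23, 23)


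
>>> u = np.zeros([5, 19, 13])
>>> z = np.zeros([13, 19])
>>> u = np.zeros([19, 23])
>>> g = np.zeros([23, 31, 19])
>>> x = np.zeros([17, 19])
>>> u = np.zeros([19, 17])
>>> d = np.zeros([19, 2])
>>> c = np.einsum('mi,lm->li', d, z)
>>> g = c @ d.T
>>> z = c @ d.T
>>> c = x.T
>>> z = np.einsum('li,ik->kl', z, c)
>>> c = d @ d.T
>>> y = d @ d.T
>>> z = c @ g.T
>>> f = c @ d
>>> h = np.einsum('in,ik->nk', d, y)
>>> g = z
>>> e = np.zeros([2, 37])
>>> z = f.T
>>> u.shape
(19, 17)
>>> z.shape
(2, 19)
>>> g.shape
(19, 13)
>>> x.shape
(17, 19)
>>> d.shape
(19, 2)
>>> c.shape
(19, 19)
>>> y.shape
(19, 19)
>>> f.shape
(19, 2)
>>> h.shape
(2, 19)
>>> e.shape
(2, 37)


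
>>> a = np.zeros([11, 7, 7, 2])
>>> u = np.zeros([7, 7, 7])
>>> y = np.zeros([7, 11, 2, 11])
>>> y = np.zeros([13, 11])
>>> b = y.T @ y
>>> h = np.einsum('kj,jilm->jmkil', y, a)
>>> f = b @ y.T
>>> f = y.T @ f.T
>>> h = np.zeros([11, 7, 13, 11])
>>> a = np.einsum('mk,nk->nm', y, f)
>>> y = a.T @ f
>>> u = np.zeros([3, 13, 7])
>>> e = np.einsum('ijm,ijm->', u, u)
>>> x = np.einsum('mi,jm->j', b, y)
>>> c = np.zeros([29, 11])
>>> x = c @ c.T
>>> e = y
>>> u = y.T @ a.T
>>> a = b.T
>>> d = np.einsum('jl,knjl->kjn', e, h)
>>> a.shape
(11, 11)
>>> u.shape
(11, 11)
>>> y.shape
(13, 11)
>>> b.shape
(11, 11)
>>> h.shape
(11, 7, 13, 11)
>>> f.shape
(11, 11)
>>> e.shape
(13, 11)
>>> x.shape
(29, 29)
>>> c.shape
(29, 11)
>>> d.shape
(11, 13, 7)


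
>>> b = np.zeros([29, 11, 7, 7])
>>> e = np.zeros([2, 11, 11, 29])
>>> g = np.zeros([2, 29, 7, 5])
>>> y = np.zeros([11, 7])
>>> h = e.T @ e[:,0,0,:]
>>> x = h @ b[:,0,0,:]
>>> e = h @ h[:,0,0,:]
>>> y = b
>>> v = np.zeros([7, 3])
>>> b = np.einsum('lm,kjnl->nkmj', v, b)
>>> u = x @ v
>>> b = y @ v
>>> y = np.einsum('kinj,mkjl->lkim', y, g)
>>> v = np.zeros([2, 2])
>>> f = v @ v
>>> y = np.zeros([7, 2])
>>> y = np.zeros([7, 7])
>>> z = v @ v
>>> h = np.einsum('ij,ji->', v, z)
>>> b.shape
(29, 11, 7, 3)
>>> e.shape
(29, 11, 11, 29)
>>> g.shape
(2, 29, 7, 5)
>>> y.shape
(7, 7)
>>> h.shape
()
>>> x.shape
(29, 11, 11, 7)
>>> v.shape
(2, 2)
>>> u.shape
(29, 11, 11, 3)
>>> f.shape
(2, 2)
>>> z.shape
(2, 2)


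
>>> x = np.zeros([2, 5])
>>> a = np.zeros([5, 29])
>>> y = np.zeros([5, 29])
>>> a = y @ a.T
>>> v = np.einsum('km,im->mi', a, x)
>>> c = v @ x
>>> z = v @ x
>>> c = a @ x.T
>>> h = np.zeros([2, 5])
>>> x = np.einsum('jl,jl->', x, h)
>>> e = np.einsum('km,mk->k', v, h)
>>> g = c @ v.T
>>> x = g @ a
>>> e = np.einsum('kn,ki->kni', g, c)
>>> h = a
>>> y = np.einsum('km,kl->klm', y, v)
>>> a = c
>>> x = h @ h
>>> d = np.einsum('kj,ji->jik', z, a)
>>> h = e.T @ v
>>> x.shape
(5, 5)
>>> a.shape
(5, 2)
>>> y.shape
(5, 2, 29)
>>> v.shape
(5, 2)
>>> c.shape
(5, 2)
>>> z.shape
(5, 5)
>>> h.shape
(2, 5, 2)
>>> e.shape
(5, 5, 2)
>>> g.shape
(5, 5)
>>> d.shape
(5, 2, 5)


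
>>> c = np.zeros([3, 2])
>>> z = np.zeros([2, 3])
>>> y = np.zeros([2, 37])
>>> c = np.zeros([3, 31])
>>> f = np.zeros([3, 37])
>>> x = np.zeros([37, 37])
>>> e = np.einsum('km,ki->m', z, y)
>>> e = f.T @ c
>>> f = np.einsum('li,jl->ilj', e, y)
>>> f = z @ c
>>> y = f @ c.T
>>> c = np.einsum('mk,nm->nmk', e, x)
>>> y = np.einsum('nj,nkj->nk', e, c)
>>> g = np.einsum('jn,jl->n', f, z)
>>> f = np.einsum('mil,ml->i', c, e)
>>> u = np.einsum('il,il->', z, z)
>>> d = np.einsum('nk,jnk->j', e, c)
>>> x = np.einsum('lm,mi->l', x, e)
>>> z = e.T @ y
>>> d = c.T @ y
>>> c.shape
(37, 37, 31)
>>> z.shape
(31, 37)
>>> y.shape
(37, 37)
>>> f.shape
(37,)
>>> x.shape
(37,)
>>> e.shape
(37, 31)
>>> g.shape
(31,)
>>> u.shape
()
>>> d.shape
(31, 37, 37)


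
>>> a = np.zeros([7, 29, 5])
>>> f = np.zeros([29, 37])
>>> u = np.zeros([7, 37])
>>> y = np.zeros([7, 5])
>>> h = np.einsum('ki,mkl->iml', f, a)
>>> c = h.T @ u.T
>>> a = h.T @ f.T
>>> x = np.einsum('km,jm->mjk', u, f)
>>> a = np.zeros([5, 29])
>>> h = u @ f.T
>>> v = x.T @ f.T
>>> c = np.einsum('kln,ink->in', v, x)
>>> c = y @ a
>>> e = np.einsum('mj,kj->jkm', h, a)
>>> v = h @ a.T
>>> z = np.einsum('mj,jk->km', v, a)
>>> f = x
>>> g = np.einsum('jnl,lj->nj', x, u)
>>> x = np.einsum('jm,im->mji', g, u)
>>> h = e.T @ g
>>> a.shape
(5, 29)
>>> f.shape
(37, 29, 7)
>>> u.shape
(7, 37)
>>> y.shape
(7, 5)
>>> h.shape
(7, 5, 37)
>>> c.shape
(7, 29)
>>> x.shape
(37, 29, 7)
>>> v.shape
(7, 5)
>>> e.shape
(29, 5, 7)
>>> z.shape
(29, 7)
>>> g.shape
(29, 37)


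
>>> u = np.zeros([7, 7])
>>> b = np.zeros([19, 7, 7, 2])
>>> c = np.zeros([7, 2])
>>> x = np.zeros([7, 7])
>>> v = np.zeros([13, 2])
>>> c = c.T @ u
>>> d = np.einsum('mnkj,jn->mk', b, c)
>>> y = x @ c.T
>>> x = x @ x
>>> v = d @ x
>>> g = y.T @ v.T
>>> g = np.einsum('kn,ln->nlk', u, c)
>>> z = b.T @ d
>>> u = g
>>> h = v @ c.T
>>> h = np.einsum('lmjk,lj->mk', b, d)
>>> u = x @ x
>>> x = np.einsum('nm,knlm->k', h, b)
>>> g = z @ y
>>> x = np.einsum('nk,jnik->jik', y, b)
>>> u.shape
(7, 7)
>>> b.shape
(19, 7, 7, 2)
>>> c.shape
(2, 7)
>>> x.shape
(19, 7, 2)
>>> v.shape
(19, 7)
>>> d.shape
(19, 7)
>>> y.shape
(7, 2)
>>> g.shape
(2, 7, 7, 2)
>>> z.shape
(2, 7, 7, 7)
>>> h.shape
(7, 2)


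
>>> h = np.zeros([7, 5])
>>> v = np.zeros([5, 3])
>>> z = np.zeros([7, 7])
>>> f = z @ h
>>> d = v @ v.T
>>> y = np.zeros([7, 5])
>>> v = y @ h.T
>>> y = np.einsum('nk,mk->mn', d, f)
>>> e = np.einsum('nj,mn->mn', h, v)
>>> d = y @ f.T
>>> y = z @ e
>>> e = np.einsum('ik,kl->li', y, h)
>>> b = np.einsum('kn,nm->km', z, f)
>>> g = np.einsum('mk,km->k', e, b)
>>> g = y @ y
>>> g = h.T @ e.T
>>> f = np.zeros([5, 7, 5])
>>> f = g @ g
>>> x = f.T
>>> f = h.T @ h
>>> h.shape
(7, 5)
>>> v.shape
(7, 7)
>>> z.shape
(7, 7)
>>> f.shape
(5, 5)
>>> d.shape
(7, 7)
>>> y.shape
(7, 7)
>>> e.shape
(5, 7)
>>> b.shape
(7, 5)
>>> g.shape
(5, 5)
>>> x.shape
(5, 5)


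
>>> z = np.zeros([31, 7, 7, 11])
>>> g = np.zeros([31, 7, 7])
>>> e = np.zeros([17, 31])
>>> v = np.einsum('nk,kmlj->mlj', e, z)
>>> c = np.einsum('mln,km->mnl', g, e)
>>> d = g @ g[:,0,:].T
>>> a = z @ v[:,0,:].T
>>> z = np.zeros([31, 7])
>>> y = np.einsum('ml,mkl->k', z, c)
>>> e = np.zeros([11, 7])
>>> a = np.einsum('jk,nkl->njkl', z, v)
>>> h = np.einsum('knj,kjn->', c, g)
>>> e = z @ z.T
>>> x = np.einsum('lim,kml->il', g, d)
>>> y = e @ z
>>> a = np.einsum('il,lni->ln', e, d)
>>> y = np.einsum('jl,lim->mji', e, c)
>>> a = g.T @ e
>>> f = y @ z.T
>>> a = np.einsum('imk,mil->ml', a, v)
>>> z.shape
(31, 7)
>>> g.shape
(31, 7, 7)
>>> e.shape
(31, 31)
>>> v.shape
(7, 7, 11)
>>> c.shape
(31, 7, 7)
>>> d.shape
(31, 7, 31)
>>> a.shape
(7, 11)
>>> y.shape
(7, 31, 7)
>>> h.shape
()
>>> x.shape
(7, 31)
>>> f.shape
(7, 31, 31)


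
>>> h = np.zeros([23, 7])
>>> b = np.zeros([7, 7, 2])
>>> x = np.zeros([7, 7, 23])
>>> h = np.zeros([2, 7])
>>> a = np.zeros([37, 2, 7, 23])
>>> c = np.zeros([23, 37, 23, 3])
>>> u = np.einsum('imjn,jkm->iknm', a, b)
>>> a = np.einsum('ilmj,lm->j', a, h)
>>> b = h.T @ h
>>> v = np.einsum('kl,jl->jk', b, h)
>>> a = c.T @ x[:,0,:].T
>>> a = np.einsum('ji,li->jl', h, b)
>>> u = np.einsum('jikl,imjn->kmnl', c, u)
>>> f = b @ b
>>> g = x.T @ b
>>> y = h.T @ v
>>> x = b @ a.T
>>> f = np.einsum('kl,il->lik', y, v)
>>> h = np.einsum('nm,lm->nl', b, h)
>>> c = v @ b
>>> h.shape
(7, 2)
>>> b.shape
(7, 7)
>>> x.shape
(7, 2)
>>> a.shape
(2, 7)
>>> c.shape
(2, 7)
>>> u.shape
(23, 7, 2, 3)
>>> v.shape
(2, 7)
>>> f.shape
(7, 2, 7)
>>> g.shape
(23, 7, 7)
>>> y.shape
(7, 7)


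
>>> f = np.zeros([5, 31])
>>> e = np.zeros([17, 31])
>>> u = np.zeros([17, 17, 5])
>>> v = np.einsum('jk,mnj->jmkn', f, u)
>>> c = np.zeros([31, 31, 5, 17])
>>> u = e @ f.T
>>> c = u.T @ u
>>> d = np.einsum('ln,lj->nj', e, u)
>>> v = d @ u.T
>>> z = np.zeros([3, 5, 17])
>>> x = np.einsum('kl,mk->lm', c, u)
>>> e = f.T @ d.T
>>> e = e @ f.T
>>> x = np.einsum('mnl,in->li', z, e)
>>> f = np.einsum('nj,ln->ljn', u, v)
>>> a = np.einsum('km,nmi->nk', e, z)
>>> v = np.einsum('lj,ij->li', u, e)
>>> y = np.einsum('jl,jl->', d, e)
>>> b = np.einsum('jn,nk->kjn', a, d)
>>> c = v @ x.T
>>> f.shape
(31, 5, 17)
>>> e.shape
(31, 5)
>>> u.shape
(17, 5)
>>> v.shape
(17, 31)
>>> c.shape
(17, 17)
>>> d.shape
(31, 5)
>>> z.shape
(3, 5, 17)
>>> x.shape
(17, 31)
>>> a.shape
(3, 31)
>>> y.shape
()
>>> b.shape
(5, 3, 31)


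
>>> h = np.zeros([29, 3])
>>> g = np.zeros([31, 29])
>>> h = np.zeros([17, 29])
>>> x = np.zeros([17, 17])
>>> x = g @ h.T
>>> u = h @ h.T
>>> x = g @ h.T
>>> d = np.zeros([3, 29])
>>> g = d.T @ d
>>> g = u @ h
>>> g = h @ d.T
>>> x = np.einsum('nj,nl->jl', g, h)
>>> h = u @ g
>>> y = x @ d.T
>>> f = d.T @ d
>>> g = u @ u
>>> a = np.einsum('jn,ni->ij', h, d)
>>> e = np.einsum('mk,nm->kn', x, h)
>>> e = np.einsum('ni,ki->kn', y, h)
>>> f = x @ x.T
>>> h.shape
(17, 3)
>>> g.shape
(17, 17)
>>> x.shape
(3, 29)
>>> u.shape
(17, 17)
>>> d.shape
(3, 29)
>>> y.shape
(3, 3)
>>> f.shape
(3, 3)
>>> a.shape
(29, 17)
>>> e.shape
(17, 3)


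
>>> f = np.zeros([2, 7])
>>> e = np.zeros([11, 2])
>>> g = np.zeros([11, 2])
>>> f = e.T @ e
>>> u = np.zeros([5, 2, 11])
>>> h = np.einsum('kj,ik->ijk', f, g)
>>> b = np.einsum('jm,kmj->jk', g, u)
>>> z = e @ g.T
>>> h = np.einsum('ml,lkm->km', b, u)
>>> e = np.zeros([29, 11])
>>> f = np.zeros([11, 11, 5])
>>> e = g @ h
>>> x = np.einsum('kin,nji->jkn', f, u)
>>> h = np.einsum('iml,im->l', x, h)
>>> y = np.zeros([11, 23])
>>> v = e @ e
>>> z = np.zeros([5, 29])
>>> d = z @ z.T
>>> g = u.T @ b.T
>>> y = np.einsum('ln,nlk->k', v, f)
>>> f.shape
(11, 11, 5)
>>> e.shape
(11, 11)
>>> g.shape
(11, 2, 11)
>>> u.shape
(5, 2, 11)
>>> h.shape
(5,)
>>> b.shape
(11, 5)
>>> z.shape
(5, 29)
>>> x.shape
(2, 11, 5)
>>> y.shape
(5,)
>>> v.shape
(11, 11)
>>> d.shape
(5, 5)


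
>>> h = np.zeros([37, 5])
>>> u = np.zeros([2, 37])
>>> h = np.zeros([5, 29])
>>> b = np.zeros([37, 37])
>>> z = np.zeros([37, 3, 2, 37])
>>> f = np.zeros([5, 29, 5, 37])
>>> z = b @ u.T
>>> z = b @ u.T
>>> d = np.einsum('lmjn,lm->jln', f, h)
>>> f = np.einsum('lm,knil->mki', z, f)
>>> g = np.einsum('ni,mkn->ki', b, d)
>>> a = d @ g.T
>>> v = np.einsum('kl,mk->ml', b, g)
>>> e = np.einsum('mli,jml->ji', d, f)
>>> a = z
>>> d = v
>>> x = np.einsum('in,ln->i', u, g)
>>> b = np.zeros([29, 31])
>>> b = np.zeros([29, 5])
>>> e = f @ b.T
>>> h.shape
(5, 29)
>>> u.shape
(2, 37)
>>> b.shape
(29, 5)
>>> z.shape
(37, 2)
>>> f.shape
(2, 5, 5)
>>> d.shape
(5, 37)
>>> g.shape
(5, 37)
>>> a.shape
(37, 2)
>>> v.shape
(5, 37)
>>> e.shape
(2, 5, 29)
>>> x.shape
(2,)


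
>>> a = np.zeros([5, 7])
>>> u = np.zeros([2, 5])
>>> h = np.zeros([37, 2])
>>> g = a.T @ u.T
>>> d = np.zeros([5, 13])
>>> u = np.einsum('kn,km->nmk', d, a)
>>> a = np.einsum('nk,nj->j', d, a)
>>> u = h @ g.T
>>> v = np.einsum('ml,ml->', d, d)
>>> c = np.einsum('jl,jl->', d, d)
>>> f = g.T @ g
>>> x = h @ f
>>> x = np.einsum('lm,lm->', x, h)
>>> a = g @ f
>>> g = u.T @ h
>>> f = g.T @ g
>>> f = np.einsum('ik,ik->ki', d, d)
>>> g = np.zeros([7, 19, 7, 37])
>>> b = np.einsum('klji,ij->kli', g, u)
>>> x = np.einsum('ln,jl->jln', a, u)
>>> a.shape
(7, 2)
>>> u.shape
(37, 7)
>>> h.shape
(37, 2)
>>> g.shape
(7, 19, 7, 37)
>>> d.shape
(5, 13)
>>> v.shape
()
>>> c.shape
()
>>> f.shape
(13, 5)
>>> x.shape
(37, 7, 2)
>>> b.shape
(7, 19, 37)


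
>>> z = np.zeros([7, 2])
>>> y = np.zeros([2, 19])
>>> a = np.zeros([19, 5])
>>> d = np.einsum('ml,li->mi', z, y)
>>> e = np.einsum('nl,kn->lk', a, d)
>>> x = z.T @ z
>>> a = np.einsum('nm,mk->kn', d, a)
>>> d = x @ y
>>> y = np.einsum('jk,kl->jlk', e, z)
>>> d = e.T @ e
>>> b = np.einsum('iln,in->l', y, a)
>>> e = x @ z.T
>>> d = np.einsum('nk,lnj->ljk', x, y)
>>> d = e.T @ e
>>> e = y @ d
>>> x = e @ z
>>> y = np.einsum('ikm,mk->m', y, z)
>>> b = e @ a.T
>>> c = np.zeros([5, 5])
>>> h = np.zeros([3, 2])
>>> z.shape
(7, 2)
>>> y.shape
(7,)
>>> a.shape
(5, 7)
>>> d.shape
(7, 7)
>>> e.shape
(5, 2, 7)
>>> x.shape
(5, 2, 2)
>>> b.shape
(5, 2, 5)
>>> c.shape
(5, 5)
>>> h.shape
(3, 2)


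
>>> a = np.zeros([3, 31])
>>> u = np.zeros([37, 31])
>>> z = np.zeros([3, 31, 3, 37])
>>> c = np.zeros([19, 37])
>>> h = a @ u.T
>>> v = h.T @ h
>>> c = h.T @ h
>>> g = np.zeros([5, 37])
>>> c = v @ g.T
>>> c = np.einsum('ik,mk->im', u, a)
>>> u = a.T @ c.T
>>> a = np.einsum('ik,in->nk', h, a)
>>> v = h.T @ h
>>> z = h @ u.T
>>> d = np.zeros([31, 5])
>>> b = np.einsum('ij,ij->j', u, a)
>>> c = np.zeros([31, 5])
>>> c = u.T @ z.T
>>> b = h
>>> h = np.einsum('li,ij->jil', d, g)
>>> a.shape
(31, 37)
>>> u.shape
(31, 37)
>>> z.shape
(3, 31)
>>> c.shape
(37, 3)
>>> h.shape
(37, 5, 31)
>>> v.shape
(37, 37)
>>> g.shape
(5, 37)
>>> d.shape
(31, 5)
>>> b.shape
(3, 37)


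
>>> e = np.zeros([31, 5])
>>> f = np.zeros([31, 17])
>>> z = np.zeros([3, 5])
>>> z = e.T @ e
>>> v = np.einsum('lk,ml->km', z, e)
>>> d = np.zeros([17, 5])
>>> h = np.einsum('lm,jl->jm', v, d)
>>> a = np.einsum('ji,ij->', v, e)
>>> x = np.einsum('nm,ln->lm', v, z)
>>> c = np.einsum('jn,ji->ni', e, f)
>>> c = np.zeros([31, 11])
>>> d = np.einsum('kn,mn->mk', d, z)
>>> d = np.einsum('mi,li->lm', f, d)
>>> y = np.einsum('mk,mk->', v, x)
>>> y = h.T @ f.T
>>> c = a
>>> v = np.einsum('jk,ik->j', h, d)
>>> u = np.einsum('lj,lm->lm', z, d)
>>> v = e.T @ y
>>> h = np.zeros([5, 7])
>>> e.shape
(31, 5)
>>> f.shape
(31, 17)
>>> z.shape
(5, 5)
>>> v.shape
(5, 31)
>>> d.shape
(5, 31)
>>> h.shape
(5, 7)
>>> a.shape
()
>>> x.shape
(5, 31)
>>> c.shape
()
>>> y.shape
(31, 31)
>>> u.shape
(5, 31)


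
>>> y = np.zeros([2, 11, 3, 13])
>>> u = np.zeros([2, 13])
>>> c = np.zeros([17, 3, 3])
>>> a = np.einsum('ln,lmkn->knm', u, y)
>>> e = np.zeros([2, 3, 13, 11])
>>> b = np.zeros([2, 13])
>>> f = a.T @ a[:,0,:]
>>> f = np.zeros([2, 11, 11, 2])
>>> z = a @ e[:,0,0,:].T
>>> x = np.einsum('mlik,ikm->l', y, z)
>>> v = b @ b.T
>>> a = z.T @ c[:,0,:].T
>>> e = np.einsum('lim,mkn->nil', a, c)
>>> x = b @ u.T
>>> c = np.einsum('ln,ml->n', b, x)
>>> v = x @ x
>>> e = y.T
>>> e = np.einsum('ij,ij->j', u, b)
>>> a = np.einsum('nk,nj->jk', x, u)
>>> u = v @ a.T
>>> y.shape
(2, 11, 3, 13)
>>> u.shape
(2, 13)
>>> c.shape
(13,)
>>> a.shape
(13, 2)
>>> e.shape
(13,)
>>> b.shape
(2, 13)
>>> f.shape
(2, 11, 11, 2)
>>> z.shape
(3, 13, 2)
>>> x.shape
(2, 2)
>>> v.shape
(2, 2)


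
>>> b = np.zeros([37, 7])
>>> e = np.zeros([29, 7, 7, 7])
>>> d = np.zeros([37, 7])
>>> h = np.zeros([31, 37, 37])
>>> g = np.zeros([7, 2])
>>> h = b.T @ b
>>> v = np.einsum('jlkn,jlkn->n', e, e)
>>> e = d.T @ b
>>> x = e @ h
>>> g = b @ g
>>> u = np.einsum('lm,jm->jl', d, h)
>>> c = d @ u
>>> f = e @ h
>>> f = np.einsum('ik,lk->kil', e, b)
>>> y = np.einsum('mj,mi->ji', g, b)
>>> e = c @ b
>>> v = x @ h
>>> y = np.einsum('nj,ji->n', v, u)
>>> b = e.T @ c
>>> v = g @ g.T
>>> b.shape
(7, 37)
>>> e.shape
(37, 7)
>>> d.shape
(37, 7)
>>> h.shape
(7, 7)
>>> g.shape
(37, 2)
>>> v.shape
(37, 37)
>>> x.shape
(7, 7)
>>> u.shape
(7, 37)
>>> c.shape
(37, 37)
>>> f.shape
(7, 7, 37)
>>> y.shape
(7,)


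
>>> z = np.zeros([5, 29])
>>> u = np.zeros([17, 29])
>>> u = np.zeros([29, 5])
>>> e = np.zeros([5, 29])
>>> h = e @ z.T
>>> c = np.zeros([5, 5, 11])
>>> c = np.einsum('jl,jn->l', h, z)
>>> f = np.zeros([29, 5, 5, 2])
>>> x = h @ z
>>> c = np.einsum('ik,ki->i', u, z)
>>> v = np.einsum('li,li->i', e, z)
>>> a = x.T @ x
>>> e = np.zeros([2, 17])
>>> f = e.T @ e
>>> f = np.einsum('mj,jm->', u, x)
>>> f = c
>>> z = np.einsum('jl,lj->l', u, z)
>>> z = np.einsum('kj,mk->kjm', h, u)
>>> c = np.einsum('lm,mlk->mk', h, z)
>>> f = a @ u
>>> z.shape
(5, 5, 29)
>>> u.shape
(29, 5)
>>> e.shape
(2, 17)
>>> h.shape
(5, 5)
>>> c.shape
(5, 29)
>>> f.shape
(29, 5)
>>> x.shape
(5, 29)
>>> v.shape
(29,)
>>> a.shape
(29, 29)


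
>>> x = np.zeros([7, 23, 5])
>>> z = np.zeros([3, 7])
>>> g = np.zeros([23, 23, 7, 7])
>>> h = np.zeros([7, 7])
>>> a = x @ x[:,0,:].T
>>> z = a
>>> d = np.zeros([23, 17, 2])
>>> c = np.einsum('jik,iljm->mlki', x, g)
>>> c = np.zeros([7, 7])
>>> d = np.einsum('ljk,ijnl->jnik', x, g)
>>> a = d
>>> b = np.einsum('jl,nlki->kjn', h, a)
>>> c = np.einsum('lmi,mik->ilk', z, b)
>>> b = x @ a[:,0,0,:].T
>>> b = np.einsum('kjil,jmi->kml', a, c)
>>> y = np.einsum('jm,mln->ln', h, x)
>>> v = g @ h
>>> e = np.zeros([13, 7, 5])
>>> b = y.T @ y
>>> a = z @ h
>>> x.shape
(7, 23, 5)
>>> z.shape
(7, 23, 7)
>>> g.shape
(23, 23, 7, 7)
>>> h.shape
(7, 7)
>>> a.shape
(7, 23, 7)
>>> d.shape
(23, 7, 23, 5)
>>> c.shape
(7, 7, 23)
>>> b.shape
(5, 5)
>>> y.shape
(23, 5)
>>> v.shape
(23, 23, 7, 7)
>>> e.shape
(13, 7, 5)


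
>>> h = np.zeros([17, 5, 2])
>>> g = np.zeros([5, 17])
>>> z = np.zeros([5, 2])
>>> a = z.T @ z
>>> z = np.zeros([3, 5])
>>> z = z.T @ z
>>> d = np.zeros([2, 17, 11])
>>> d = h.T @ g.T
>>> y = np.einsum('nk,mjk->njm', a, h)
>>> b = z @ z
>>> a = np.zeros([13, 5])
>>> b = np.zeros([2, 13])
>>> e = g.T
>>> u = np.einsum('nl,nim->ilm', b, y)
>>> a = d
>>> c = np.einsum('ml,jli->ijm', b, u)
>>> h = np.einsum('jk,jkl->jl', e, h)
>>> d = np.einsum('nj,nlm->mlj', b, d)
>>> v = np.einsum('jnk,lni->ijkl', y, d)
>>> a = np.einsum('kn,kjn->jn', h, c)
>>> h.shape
(17, 2)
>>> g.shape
(5, 17)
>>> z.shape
(5, 5)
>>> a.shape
(5, 2)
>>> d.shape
(5, 5, 13)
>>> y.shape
(2, 5, 17)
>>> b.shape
(2, 13)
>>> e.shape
(17, 5)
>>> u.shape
(5, 13, 17)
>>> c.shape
(17, 5, 2)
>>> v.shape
(13, 2, 17, 5)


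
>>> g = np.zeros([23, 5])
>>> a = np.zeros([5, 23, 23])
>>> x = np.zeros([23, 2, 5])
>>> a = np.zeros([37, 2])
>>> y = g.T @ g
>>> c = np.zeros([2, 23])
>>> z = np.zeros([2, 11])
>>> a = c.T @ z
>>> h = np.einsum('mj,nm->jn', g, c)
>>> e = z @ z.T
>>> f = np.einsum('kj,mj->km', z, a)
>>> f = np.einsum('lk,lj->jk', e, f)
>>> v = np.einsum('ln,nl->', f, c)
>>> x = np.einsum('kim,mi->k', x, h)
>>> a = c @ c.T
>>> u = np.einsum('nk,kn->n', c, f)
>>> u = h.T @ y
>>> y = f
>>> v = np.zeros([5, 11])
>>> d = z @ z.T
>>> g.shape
(23, 5)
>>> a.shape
(2, 2)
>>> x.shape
(23,)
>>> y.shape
(23, 2)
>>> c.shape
(2, 23)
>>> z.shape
(2, 11)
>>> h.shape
(5, 2)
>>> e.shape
(2, 2)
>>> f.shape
(23, 2)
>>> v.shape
(5, 11)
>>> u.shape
(2, 5)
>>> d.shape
(2, 2)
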